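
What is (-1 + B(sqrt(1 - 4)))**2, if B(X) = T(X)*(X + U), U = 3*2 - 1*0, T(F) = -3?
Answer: 334 + 114*I*sqrt(3) ≈ 334.0 + 197.45*I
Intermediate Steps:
U = 6 (U = 6 + 0 = 6)
B(X) = -18 - 3*X (B(X) = -3*(X + 6) = -3*(6 + X) = -18 - 3*X)
(-1 + B(sqrt(1 - 4)))**2 = (-1 + (-18 - 3*sqrt(1 - 4)))**2 = (-1 + (-18 - 3*I*sqrt(3)))**2 = (-19 - 3*I*sqrt(3))**2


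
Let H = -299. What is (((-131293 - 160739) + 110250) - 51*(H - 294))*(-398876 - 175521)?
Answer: 87043546983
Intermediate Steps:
(((-131293 - 160739) + 110250) - 51*(H - 294))*(-398876 - 175521) = (((-131293 - 160739) + 110250) - 51*(-299 - 294))*(-398876 - 175521) = ((-292032 + 110250) - 51*(-593))*(-574397) = (-181782 + 30243)*(-574397) = -151539*(-574397) = 87043546983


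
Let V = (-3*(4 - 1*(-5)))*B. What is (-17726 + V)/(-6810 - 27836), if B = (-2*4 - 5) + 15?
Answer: 8890/17323 ≈ 0.51319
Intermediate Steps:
B = 2 (B = (-8 - 5) + 15 = -13 + 15 = 2)
V = -54 (V = -3*(4 - 1*(-5))*2 = -3*(4 + 5)*2 = -3*9*2 = -27*2 = -54)
(-17726 + V)/(-6810 - 27836) = (-17726 - 54)/(-6810 - 27836) = -17780/(-34646) = -17780*(-1/34646) = 8890/17323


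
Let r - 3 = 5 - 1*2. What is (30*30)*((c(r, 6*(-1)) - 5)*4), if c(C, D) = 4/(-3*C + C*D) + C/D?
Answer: -65600/3 ≈ -21867.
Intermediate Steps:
r = 6 (r = 3 + (5 - 1*2) = 3 + (5 - 2) = 3 + 3 = 6)
(30*30)*((c(r, 6*(-1)) - 5)*4) = (30*30)*(((-3*6² + 4*(6*(-1)) + (6*(-1))*6²)/(6*((6*(-1)))*(-3 + 6*(-1))) - 5)*4) = 900*(((⅙)*(-3*36 + 4*(-6) - 6*36)/(-6*(-3 - 6)) - 5)*4) = 900*(((⅙)*(-⅙)*(-108 - 24 - 216)/(-9) - 5)*4) = 900*(((⅙)*(-⅙)*(-⅑)*(-348) - 5)*4) = 900*((-29/27 - 5)*4) = 900*(-164/27*4) = 900*(-656/27) = -65600/3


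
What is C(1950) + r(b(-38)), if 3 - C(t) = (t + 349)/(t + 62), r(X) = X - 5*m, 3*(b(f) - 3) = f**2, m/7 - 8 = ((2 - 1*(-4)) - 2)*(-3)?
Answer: 3779687/6036 ≈ 626.19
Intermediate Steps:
m = -28 (m = 56 + 7*(((2 - 1*(-4)) - 2)*(-3)) = 56 + 7*(((2 + 4) - 2)*(-3)) = 56 + 7*((6 - 2)*(-3)) = 56 + 7*(4*(-3)) = 56 + 7*(-12) = 56 - 84 = -28)
b(f) = 3 + f**2/3
r(X) = 140 + X (r(X) = X - 5*(-28) = X + 140 = 140 + X)
C(t) = 3 - (349 + t)/(62 + t) (C(t) = 3 - (t + 349)/(t + 62) = 3 - (349 + t)/(62 + t))
C(1950) + r(b(-38)) = (-163 + 2*1950)/(62 + 1950) + (140 + (3 + (1/3)*(-38)**2)) = (-163 + 3900)/2012 + (140 + (3 + (1/3)*1444)) = (1/2012)*3737 + (140 + (3 + 1444/3)) = 3737/2012 + (140 + 1453/3) = 3737/2012 + 1873/3 = 3779687/6036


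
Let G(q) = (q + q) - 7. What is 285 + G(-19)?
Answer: 240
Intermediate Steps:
G(q) = -7 + 2*q (G(q) = 2*q - 7 = -7 + 2*q)
285 + G(-19) = 285 + (-7 + 2*(-19)) = 285 + (-7 - 38) = 285 - 45 = 240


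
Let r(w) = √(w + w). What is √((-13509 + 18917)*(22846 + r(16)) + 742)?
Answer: √(123551910 + 21632*√2) ≈ 11117.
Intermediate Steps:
r(w) = √2*√w (r(w) = √(2*w) = √2*√w)
√((-13509 + 18917)*(22846 + r(16)) + 742) = √((-13509 + 18917)*(22846 + √2*√16) + 742) = √(5408*(22846 + √2*4) + 742) = √(5408*(22846 + 4*√2) + 742) = √((123551168 + 21632*√2) + 742) = √(123551910 + 21632*√2)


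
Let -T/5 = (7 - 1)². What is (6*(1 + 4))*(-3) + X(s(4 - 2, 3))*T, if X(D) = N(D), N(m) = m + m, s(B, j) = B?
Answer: -810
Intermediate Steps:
N(m) = 2*m
X(D) = 2*D
T = -180 (T = -5*(7 - 1)² = -5*6² = -5*36 = -180)
(6*(1 + 4))*(-3) + X(s(4 - 2, 3))*T = (6*(1 + 4))*(-3) + (2*(4 - 2))*(-180) = (6*5)*(-3) + (2*2)*(-180) = 30*(-3) + 4*(-180) = -90 - 720 = -810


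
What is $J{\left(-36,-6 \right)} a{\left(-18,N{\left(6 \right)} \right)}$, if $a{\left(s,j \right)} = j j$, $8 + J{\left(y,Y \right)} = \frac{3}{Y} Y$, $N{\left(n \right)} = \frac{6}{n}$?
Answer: $-5$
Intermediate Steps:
$J{\left(y,Y \right)} = -5$ ($J{\left(y,Y \right)} = -8 + \frac{3}{Y} Y = -8 + 3 = -5$)
$a{\left(s,j \right)} = j^{2}$
$J{\left(-36,-6 \right)} a{\left(-18,N{\left(6 \right)} \right)} = - 5 \left(\frac{6}{6}\right)^{2} = - 5 \left(6 \cdot \frac{1}{6}\right)^{2} = - 5 \cdot 1^{2} = \left(-5\right) 1 = -5$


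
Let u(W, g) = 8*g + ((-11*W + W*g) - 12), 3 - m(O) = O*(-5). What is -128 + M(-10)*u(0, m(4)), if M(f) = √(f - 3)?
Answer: -128 + 172*I*√13 ≈ -128.0 + 620.16*I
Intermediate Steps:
m(O) = 3 + 5*O (m(O) = 3 - O*(-5) = 3 - (-5)*O = 3 + 5*O)
M(f) = √(-3 + f)
u(W, g) = -12 - 11*W + 8*g + W*g (u(W, g) = 8*g + (-12 - 11*W + W*g) = -12 - 11*W + 8*g + W*g)
-128 + M(-10)*u(0, m(4)) = -128 + √(-3 - 10)*(-12 - 11*0 + 8*(3 + 5*4) + 0*(3 + 5*4)) = -128 + √(-13)*(-12 + 0 + 8*(3 + 20) + 0*(3 + 20)) = -128 + (I*√13)*(-12 + 0 + 8*23 + 0*23) = -128 + (I*√13)*(-12 + 0 + 184 + 0) = -128 + (I*√13)*172 = -128 + 172*I*√13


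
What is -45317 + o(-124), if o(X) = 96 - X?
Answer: -45097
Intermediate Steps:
-45317 + o(-124) = -45317 + (96 - 1*(-124)) = -45317 + (96 + 124) = -45317 + 220 = -45097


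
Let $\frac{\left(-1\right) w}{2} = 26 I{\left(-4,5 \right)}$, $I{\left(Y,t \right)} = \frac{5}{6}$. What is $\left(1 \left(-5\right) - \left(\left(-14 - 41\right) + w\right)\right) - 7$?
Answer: $\frac{259}{3} \approx 86.333$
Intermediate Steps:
$I{\left(Y,t \right)} = \frac{5}{6}$ ($I{\left(Y,t \right)} = 5 \cdot \frac{1}{6} = \frac{5}{6}$)
$w = - \frac{130}{3}$ ($w = - 2 \cdot 26 \cdot \frac{5}{6} = \left(-2\right) \frac{65}{3} = - \frac{130}{3} \approx -43.333$)
$\left(1 \left(-5\right) - \left(\left(-14 - 41\right) + w\right)\right) - 7 = \left(1 \left(-5\right) - \left(\left(-14 - 41\right) - \frac{130}{3}\right)\right) - 7 = \left(-5 - \left(-55 - \frac{130}{3}\right)\right) - 7 = \left(-5 - - \frac{295}{3}\right) - 7 = \left(-5 + \frac{295}{3}\right) - 7 = \frac{280}{3} - 7 = \frac{259}{3}$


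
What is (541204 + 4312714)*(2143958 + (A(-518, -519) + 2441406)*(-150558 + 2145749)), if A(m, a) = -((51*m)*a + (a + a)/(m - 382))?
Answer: -8185481174762568250537/75 ≈ -1.0914e+20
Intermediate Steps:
A(m, a) = -51*a*m - 2*a/(-382 + m) (A(m, a) = -(51*a*m + (2*a)/(-382 + m)) = -(51*a*m + 2*a/(-382 + m)) = -(2*a/(-382 + m) + 51*a*m) = -51*a*m - 2*a/(-382 + m))
(541204 + 4312714)*(2143958 + (A(-518, -519) + 2441406)*(-150558 + 2145749)) = (541204 + 4312714)*(2143958 + (-519*(-2 - 51*(-518)**2 + 19482*(-518))/(-382 - 518) + 2441406)*(-150558 + 2145749)) = 4853918*(2143958 + (-519*(-2 - 51*268324 - 10091676)/(-900) + 2441406)*1995191) = 4853918*(2143958 + (-519*(-1/900)*(-2 - 13684524 - 10091676) + 2441406)*1995191) = 4853918*(2143958 + (-519*(-1/900)*(-23776202) + 2441406)*1995191) = 4853918*(2143958 + (-2056641473/150 + 2441406)*1995191) = 4853918*(2143958 - 1690430573/150*1995191) = 4853918*(2143958 - 3372731865374443/150) = 4853918*(-3372731543780743/150) = -8185481174762568250537/75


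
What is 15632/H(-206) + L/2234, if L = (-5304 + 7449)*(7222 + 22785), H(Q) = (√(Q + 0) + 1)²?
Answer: (128730030*√206 + 13159906187*I)/(2234*(2*√206 + 205*I)) ≈ 28737.0 - 10.472*I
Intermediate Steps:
H(Q) = (1 + √Q)² (H(Q) = (√Q + 1)² = (1 + √Q)²)
L = 64365015 (L = 2145*30007 = 64365015)
15632/H(-206) + L/2234 = 15632/((1 + √(-206))²) + 64365015/2234 = 15632/((1 + I*√206)²) + 64365015*(1/2234) = 15632/(1 + I*√206)² + 64365015/2234 = 64365015/2234 + 15632/(1 + I*√206)²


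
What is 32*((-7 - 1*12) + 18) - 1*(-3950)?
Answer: 3918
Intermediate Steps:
32*((-7 - 1*12) + 18) - 1*(-3950) = 32*((-7 - 12) + 18) + 3950 = 32*(-19 + 18) + 3950 = 32*(-1) + 3950 = -32 + 3950 = 3918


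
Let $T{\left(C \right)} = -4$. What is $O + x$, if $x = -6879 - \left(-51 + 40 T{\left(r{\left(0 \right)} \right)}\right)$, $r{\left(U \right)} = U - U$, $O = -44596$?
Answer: $-51264$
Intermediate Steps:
$r{\left(U \right)} = 0$
$x = -6668$ ($x = -6879 + \left(\left(-40\right) \left(-4\right) + 51\right) = -6879 + \left(160 + 51\right) = -6879 + 211 = -6668$)
$O + x = -44596 - 6668 = -51264$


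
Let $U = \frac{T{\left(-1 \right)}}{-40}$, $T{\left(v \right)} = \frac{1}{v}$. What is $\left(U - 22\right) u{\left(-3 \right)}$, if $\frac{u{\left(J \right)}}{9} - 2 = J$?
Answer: $\frac{7911}{40} \approx 197.77$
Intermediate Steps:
$u{\left(J \right)} = 18 + 9 J$
$U = \frac{1}{40}$ ($U = \frac{1}{\left(-1\right) \left(-40\right)} = \left(-1\right) \left(- \frac{1}{40}\right) = \frac{1}{40} \approx 0.025$)
$\left(U - 22\right) u{\left(-3 \right)} = \left(\frac{1}{40} - 22\right) \left(18 + 9 \left(-3\right)\right) = - \frac{879 \left(18 - 27\right)}{40} = \left(- \frac{879}{40}\right) \left(-9\right) = \frac{7911}{40}$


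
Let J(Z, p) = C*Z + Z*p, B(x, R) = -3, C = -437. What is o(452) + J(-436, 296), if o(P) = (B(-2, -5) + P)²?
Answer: 263077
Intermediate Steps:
J(Z, p) = -437*Z + Z*p
o(P) = (-3 + P)²
o(452) + J(-436, 296) = (-3 + 452)² - 436*(-437 + 296) = 449² - 436*(-141) = 201601 + 61476 = 263077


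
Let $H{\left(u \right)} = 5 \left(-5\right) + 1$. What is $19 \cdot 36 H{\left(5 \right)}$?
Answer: $-16416$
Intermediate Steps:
$H{\left(u \right)} = -24$ ($H{\left(u \right)} = -25 + 1 = -24$)
$19 \cdot 36 H{\left(5 \right)} = 19 \cdot 36 \left(-24\right) = 684 \left(-24\right) = -16416$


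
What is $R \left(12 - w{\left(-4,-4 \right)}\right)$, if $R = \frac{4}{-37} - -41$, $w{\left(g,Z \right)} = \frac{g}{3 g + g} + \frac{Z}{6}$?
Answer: $\frac{225437}{444} \approx 507.74$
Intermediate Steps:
$w{\left(g,Z \right)} = \frac{1}{4} + \frac{Z}{6}$ ($w{\left(g,Z \right)} = \frac{g}{4 g} + Z \frac{1}{6} = g \frac{1}{4 g} + \frac{Z}{6} = \frac{1}{4} + \frac{Z}{6}$)
$R = \frac{1513}{37}$ ($R = 4 \left(- \frac{1}{37}\right) + 41 = - \frac{4}{37} + 41 = \frac{1513}{37} \approx 40.892$)
$R \left(12 - w{\left(-4,-4 \right)}\right) = \frac{1513 \left(12 - \left(\frac{1}{4} + \frac{1}{6} \left(-4\right)\right)\right)}{37} = \frac{1513 \left(12 - \left(\frac{1}{4} - \frac{2}{3}\right)\right)}{37} = \frac{1513 \left(12 - - \frac{5}{12}\right)}{37} = \frac{1513 \left(12 + \frac{5}{12}\right)}{37} = \frac{1513}{37} \cdot \frac{149}{12} = \frac{225437}{444}$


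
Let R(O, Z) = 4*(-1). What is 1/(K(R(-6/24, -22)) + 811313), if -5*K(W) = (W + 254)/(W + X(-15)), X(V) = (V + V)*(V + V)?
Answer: 448/363468199 ≈ 1.2326e-6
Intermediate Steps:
R(O, Z) = -4
X(V) = 4*V² (X(V) = (2*V)*(2*V) = 4*V²)
K(W) = -(254 + W)/(5*(900 + W)) (K(W) = -(W + 254)/(5*(W + 4*(-15)²)) = -(254 + W)/(5*(W + 4*225)) = -(254 + W)/(5*(W + 900)) = -(254 + W)/(5*(900 + W)))
1/(K(R(-6/24, -22)) + 811313) = 1/((-254 - 1*(-4))/(5*(900 - 4)) + 811313) = 1/((⅕)*(-254 + 4)/896 + 811313) = 1/((⅕)*(1/896)*(-250) + 811313) = 1/(-25/448 + 811313) = 1/(363468199/448) = 448/363468199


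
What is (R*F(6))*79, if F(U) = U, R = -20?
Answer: -9480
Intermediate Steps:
(R*F(6))*79 = -20*6*79 = -120*79 = -9480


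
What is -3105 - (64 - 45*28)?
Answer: -1909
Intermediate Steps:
-3105 - (64 - 45*28) = -3105 - (64 - 1260) = -3105 - 1*(-1196) = -3105 + 1196 = -1909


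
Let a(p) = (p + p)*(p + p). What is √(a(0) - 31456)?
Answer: 4*I*√1966 ≈ 177.36*I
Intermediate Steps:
a(p) = 4*p² (a(p) = (2*p)*(2*p) = 4*p²)
√(a(0) - 31456) = √(4*0² - 31456) = √(4*0 - 31456) = √(0 - 31456) = √(-31456) = 4*I*√1966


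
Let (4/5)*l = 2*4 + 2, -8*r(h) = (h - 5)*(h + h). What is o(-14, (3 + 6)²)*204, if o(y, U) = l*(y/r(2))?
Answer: -23800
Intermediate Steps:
r(h) = -h*(-5 + h)/4 (r(h) = -(h - 5)*(h + h)/8 = -(-5 + h)*2*h/8 = -h*(-5 + h)/4)
l = 25/2 (l = 5*(2*4 + 2)/4 = 5*(8 + 2)/4 = (5/4)*10 = 25/2 ≈ 12.500)
o(y, U) = 25*y/3 (o(y, U) = 25*(y/(((¼)*2*(5 - 1*2))))/2 = 25*(y/(((¼)*2*(5 - 2))))/2 = 25*(y/(((¼)*2*3)))/2 = 25*(y/(3/2))/2 = 25*(y*(⅔))/2 = 25*(2*y/3)/2 = 25*y/3)
o(-14, (3 + 6)²)*204 = ((25/3)*(-14))*204 = -350/3*204 = -23800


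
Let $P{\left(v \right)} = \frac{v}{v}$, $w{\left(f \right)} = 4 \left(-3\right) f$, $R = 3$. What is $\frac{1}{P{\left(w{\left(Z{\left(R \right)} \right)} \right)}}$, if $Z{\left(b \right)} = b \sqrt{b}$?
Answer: $1$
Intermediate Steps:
$Z{\left(b \right)} = b^{\frac{3}{2}}$
$w{\left(f \right)} = - 12 f$
$P{\left(v \right)} = 1$
$\frac{1}{P{\left(w{\left(Z{\left(R \right)} \right)} \right)}} = 1^{-1} = 1$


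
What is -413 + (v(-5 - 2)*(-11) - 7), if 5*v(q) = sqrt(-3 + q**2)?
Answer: -420 - 11*sqrt(46)/5 ≈ -434.92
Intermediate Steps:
v(q) = sqrt(-3 + q**2)/5
-413 + (v(-5 - 2)*(-11) - 7) = -413 + ((sqrt(-3 + (-5 - 2)**2)/5)*(-11) - 7) = -413 + ((sqrt(-3 + (-7)**2)/5)*(-11) - 7) = -413 + ((sqrt(-3 + 49)/5)*(-11) - 7) = -413 + ((sqrt(46)/5)*(-11) - 7) = -413 + (-11*sqrt(46)/5 - 7) = -413 + (-7 - 11*sqrt(46)/5) = -420 - 11*sqrt(46)/5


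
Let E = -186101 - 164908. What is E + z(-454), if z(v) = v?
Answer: -351463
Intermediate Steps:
E = -351009
E + z(-454) = -351009 - 454 = -351463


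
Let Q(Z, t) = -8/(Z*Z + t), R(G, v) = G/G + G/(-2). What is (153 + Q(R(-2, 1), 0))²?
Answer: 22801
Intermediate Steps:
R(G, v) = 1 - G/2 (R(G, v) = 1 + G*(-½) = 1 - G/2)
Q(Z, t) = -8/(t + Z²) (Q(Z, t) = -8/(Z² + t) = -8/(t + Z²))
(153 + Q(R(-2, 1), 0))² = (153 - 8/(0 + (1 - ½*(-2))²))² = (153 - 8/(0 + (1 + 1)²))² = (153 - 8/(0 + 2²))² = (153 - 8/(0 + 4))² = (153 - 8/4)² = (153 - 8*¼)² = (153 - 2)² = 151² = 22801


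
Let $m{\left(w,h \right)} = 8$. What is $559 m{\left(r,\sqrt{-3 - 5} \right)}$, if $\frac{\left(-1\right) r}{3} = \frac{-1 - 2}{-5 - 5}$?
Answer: $4472$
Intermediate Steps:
$r = - \frac{9}{10}$ ($r = - 3 \frac{-1 - 2}{-5 - 5} = - 3 \left(- \frac{3}{-10}\right) = - 3 \left(\left(-3\right) \left(- \frac{1}{10}\right)\right) = \left(-3\right) \frac{3}{10} = - \frac{9}{10} \approx -0.9$)
$559 m{\left(r,\sqrt{-3 - 5} \right)} = 559 \cdot 8 = 4472$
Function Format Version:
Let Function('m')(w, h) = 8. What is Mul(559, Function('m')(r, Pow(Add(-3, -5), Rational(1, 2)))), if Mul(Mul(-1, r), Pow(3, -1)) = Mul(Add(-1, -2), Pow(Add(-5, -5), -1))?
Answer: 4472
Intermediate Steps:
r = Rational(-9, 10) (r = Mul(-3, Mul(Add(-1, -2), Pow(Add(-5, -5), -1))) = Mul(-3, Mul(-3, Pow(-10, -1))) = Mul(-3, Mul(-3, Rational(-1, 10))) = Mul(-3, Rational(3, 10)) = Rational(-9, 10) ≈ -0.90000)
Mul(559, Function('m')(r, Pow(Add(-3, -5), Rational(1, 2)))) = Mul(559, 8) = 4472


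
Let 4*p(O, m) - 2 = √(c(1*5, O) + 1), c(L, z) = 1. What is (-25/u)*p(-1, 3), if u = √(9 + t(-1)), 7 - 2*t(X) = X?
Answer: 25*√13*(-2 - √2)/52 ≈ -5.9183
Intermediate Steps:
t(X) = 7/2 - X/2
p(O, m) = ½ + √2/4 (p(O, m) = ½ + √(1 + 1)/4 = ½ + √2/4)
u = √13 (u = √(9 + (7/2 - ½*(-1))) = √(9 + (7/2 + ½)) = √(9 + 4) = √13 ≈ 3.6056)
(-25/u)*p(-1, 3) = (-25*√13/13)*(½ + √2/4) = -25*√13*(½ + √2/4)/13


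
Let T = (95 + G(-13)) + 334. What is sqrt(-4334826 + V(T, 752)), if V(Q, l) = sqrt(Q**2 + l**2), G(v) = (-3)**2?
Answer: sqrt(-4334826 + 2*sqrt(189337)) ≈ 2081.8*I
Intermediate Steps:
G(v) = 9
T = 438 (T = (95 + 9) + 334 = 104 + 334 = 438)
sqrt(-4334826 + V(T, 752)) = sqrt(-4334826 + sqrt(438**2 + 752**2)) = sqrt(-4334826 + sqrt(191844 + 565504)) = sqrt(-4334826 + sqrt(757348)) = sqrt(-4334826 + 2*sqrt(189337))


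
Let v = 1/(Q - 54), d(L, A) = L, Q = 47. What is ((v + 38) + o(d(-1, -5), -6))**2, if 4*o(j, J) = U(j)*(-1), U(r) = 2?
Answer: 273529/196 ≈ 1395.6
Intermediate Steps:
v = -1/7 (v = 1/(47 - 54) = 1/(-7) = -1/7 ≈ -0.14286)
o(j, J) = -1/2 (o(j, J) = (2*(-1))/4 = (1/4)*(-2) = -1/2)
((v + 38) + o(d(-1, -5), -6))**2 = ((-1/7 + 38) - 1/2)**2 = (265/7 - 1/2)**2 = (523/14)**2 = 273529/196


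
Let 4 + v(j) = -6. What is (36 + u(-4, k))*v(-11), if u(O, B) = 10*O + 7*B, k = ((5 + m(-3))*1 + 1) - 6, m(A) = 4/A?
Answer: 400/3 ≈ 133.33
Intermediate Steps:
v(j) = -10 (v(j) = -4 - 6 = -10)
k = -4/3 (k = ((5 + 4/(-3))*1 + 1) - 6 = ((5 + 4*(-⅓))*1 + 1) - 6 = ((5 - 4/3)*1 + 1) - 6 = ((11/3)*1 + 1) - 6 = (11/3 + 1) - 6 = 14/3 - 6 = -4/3 ≈ -1.3333)
u(O, B) = 7*B + 10*O
(36 + u(-4, k))*v(-11) = (36 + (7*(-4/3) + 10*(-4)))*(-10) = (36 + (-28/3 - 40))*(-10) = (36 - 148/3)*(-10) = -40/3*(-10) = 400/3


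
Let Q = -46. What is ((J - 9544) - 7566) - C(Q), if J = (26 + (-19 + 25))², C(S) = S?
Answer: -16040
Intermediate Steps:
J = 1024 (J = (26 + 6)² = 32² = 1024)
((J - 9544) - 7566) - C(Q) = ((1024 - 9544) - 7566) - 1*(-46) = (-8520 - 7566) + 46 = -16086 + 46 = -16040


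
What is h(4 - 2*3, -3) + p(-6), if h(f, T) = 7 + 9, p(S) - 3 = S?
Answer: 13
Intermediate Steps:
p(S) = 3 + S
h(f, T) = 16
h(4 - 2*3, -3) + p(-6) = 16 + (3 - 6) = 16 - 3 = 13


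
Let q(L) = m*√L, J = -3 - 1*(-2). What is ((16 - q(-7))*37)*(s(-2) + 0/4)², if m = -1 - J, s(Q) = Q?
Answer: 2368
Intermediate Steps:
J = -1 (J = -3 + 2 = -1)
m = 0 (m = -1 - 1*(-1) = -1 + 1 = 0)
q(L) = 0 (q(L) = 0*√L = 0)
((16 - q(-7))*37)*(s(-2) + 0/4)² = ((16 - 1*0)*37)*(-2 + 0/4)² = ((16 + 0)*37)*(-2 + 0*(¼))² = (16*37)*(-2 + 0)² = 592*(-2)² = 592*4 = 2368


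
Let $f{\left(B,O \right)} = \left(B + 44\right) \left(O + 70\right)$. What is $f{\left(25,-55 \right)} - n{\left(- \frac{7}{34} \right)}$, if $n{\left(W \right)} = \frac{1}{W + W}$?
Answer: $\frac{7262}{7} \approx 1037.4$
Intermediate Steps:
$f{\left(B,O \right)} = \left(44 + B\right) \left(70 + O\right)$
$n{\left(W \right)} = \frac{1}{2 W}$
$f{\left(25,-55 \right)} - n{\left(- \frac{7}{34} \right)} = \left(3080 + 44 \left(-55\right) + 70 \cdot 25 + 25 \left(-55\right)\right) - \frac{1}{2 \left(- \frac{7}{34}\right)} = \left(3080 - 2420 + 1750 - 1375\right) - \frac{1}{2 \left(\left(-7\right) \frac{1}{34}\right)} = 1035 - \frac{1}{2 \left(- \frac{7}{34}\right)} = 1035 - \frac{1}{2} \left(- \frac{34}{7}\right) = 1035 - - \frac{17}{7} = 1035 + \frac{17}{7} = \frac{7262}{7}$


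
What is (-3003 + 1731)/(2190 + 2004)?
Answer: -212/699 ≈ -0.30329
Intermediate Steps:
(-3003 + 1731)/(2190 + 2004) = -1272/4194 = -1272*1/4194 = -212/699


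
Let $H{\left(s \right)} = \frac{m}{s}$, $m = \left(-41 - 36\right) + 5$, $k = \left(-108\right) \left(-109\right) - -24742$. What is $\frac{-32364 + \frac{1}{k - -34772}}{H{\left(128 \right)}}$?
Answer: $\frac{18456800824}{320787} \approx 57536.0$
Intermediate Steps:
$k = 36514$ ($k = 11772 + 24742 = 36514$)
$m = -72$ ($m = -77 + 5 = -72$)
$H{\left(s \right)} = - \frac{72}{s}$
$\frac{-32364 + \frac{1}{k - -34772}}{H{\left(128 \right)}} = \frac{-32364 + \frac{1}{36514 - -34772}}{\left(-72\right) \frac{1}{128}} = \frac{-32364 + \frac{1}{36514 + 34772}}{\left(-72\right) \frac{1}{128}} = \frac{-32364 + \frac{1}{71286}}{- \frac{9}{16}} = \left(-32364 + \frac{1}{71286}\right) \left(- \frac{16}{9}\right) = \left(- \frac{2307100103}{71286}\right) \left(- \frac{16}{9}\right) = \frac{18456800824}{320787}$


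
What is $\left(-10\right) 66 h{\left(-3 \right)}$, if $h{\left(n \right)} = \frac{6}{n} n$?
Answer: $-3960$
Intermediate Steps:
$h{\left(n \right)} = 6$
$\left(-10\right) 66 h{\left(-3 \right)} = \left(-10\right) 66 \cdot 6 = \left(-660\right) 6 = -3960$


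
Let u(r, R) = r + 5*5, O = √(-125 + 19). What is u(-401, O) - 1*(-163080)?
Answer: 162704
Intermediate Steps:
O = I*√106 (O = √(-106) = I*√106 ≈ 10.296*I)
u(r, R) = 25 + r (u(r, R) = r + 25 = 25 + r)
u(-401, O) - 1*(-163080) = (25 - 401) - 1*(-163080) = -376 + 163080 = 162704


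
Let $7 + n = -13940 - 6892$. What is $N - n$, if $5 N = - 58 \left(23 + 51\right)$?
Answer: $\frac{99903}{5} \approx 19981.0$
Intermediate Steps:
$n = -20839$ ($n = -7 - 20832 = -20839$)
$N = - \frac{4292}{5}$ ($N = \frac{\left(-58\right) \left(23 + 51\right)}{5} = \frac{\left(-58\right) 74}{5} = \frac{1}{5} \left(-4292\right) = - \frac{4292}{5} \approx -858.4$)
$N - n = - \frac{4292}{5} - -20839 = - \frac{4292}{5} + 20839 = \frac{99903}{5}$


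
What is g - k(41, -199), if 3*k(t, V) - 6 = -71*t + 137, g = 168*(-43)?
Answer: -18904/3 ≈ -6301.3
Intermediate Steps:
g = -7224
k(t, V) = 143/3 - 71*t/3 (k(t, V) = 2 + (-71*t + 137)/3 = 2 + (137 - 71*t)/3 = 2 + (137/3 - 71*t/3) = 143/3 - 71*t/3)
g - k(41, -199) = -7224 - (143/3 - 71/3*41) = -7224 - (143/3 - 2911/3) = -7224 - 1*(-2768/3) = -7224 + 2768/3 = -18904/3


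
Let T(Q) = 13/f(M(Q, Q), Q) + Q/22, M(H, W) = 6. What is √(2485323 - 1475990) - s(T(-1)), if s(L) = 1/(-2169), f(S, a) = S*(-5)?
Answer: 1/2169 + √1009333 ≈ 1004.7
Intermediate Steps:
f(S, a) = -5*S
T(Q) = -13/30 + Q/22 (T(Q) = 13/((-5*6)) + Q/22 = 13/(-30) + Q*(1/22) = 13*(-1/30) + Q/22 = -13/30 + Q/22)
s(L) = -1/2169
√(2485323 - 1475990) - s(T(-1)) = √(2485323 - 1475990) - 1*(-1/2169) = √1009333 + 1/2169 = 1/2169 + √1009333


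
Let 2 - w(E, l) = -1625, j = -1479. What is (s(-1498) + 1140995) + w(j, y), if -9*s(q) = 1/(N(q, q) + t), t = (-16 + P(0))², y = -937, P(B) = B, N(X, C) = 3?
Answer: 2663451881/2331 ≈ 1.1426e+6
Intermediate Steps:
w(E, l) = 1627 (w(E, l) = 2 - 1*(-1625) = 2 + 1625 = 1627)
t = 256 (t = (-16 + 0)² = (-16)² = 256)
s(q) = -1/2331 (s(q) = -1/(9*(3 + 256)) = -⅑/259 = -⅑*1/259 = -1/2331)
(s(-1498) + 1140995) + w(j, y) = (-1/2331 + 1140995) + 1627 = 2659659344/2331 + 1627 = 2663451881/2331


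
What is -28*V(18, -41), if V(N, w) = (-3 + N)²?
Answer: -6300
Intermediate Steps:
-28*V(18, -41) = -28*(-3 + 18)² = -28*15² = -28*225 = -6300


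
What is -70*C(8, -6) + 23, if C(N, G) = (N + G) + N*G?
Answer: 3243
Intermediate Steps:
C(N, G) = G + N + G*N (C(N, G) = (G + N) + G*N = G + N + G*N)
-70*C(8, -6) + 23 = -70*(-6 + 8 - 6*8) + 23 = -70*(-6 + 8 - 48) + 23 = -70*(-46) + 23 = 3220 + 23 = 3243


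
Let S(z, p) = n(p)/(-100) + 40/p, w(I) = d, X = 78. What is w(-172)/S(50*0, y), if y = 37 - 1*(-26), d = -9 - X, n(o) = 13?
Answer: -548100/3181 ≈ -172.30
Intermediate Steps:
d = -87 (d = -9 - 1*78 = -9 - 78 = -87)
w(I) = -87
y = 63 (y = 37 + 26 = 63)
S(z, p) = -13/100 + 40/p (S(z, p) = 13/(-100) + 40/p = 13*(-1/100) + 40/p = -13/100 + 40/p)
w(-172)/S(50*0, y) = -87/(-13/100 + 40/63) = -87/3181/6300 = -87*6300/3181 = -548100/3181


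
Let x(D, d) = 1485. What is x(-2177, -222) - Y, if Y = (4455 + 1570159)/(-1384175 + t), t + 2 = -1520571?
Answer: 2157562697/1452374 ≈ 1485.5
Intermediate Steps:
t = -1520573 (t = -2 - 1520571 = -1520573)
Y = -787307/1452374 (Y = (4455 + 1570159)/(-1384175 - 1520573) = 1574614/(-2904748) = 1574614*(-1/2904748) = -787307/1452374 ≈ -0.54208)
x(-2177, -222) - Y = 1485 - 1*(-787307/1452374) = 1485 + 787307/1452374 = 2157562697/1452374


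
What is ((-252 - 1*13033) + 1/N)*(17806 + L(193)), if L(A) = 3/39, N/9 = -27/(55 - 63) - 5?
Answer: -359800078087/1521 ≈ -2.3656e+8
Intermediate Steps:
N = -117/8 (N = 9*(-27/(55 - 63) - 5) = 9*(-27/(-8) - 5) = 9*(-⅛*(-27) - 5) = 9*(27/8 - 5) = 9*(-13/8) = -117/8 ≈ -14.625)
L(A) = 1/13 (L(A) = 3*(1/39) = 1/13)
((-252 - 1*13033) + 1/N)*(17806 + L(193)) = ((-252 - 1*13033) + 1/(-117/8))*(17806 + 1/13) = ((-252 - 13033) - 8/117)*(231479/13) = (-13285 - 8/117)*(231479/13) = -1554353/117*231479/13 = -359800078087/1521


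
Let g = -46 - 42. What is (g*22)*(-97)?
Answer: 187792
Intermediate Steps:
g = -88
(g*22)*(-97) = -88*22*(-97) = -1936*(-97) = 187792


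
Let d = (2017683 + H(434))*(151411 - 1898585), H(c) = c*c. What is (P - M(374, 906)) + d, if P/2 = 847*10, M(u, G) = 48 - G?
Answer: -3854333965988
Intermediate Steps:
H(c) = c²
P = 16940 (P = 2*(847*10) = 2*8470 = 16940)
d = -3854333983786 (d = (2017683 + 434²)*(151411 - 1898585) = (2017683 + 188356)*(-1747174) = 2206039*(-1747174) = -3854333983786)
(P - M(374, 906)) + d = (16940 - (48 - 1*906)) - 3854333983786 = (16940 - (48 - 906)) - 3854333983786 = (16940 - 1*(-858)) - 3854333983786 = (16940 + 858) - 3854333983786 = 17798 - 3854333983786 = -3854333965988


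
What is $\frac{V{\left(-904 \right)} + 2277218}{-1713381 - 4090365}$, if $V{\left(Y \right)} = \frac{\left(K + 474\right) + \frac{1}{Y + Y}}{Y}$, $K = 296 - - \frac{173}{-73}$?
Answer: $- \frac{271702830508025}{692465457305856} \approx -0.39237$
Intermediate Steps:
$K = \frac{21435}{73}$ ($K = 296 - \left(-173\right) \left(- \frac{1}{73}\right) = 296 - \frac{173}{73} = \frac{21435}{73} \approx 293.63$)
$V{\left(Y \right)} = \frac{\frac{56037}{73} + \frac{1}{2 Y}}{Y}$ ($V{\left(Y \right)} = \frac{\left(\frac{21435}{73} + 474\right) + \frac{1}{Y + Y}}{Y} = \frac{\frac{56037}{73} + \frac{1}{2 Y}}{Y}$)
$\frac{V{\left(-904 \right)} + 2277218}{-1713381 - 4090365} = \frac{\frac{73 + 112074 \left(-904\right)}{146 \cdot 817216} + 2277218}{-1713381 - 4090365} = \frac{\frac{1}{146} \cdot \frac{1}{817216} \left(73 - 101314896\right) + 2277218}{-5803746} = \left(\frac{1}{146} \cdot \frac{1}{817216} \left(-101314823\right) + 2277218\right) \left(- \frac{1}{5803746}\right) = \left(- \frac{101314823}{119313536} + 2277218\right) \left(- \frac{1}{5803746}\right) = \frac{271702830508025}{119313536} \left(- \frac{1}{5803746}\right) = - \frac{271702830508025}{692465457305856}$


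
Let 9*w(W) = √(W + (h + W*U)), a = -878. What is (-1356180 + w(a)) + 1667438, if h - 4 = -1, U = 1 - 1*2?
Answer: 311258 + √3/9 ≈ 3.1126e+5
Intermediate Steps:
U = -1 (U = 1 - 2 = -1)
h = 3 (h = 4 - 1 = 3)
w(W) = √3/9 (w(W) = √(W + (3 + W*(-1)))/9 = √(W + (3 - W))/9 = √3/9)
(-1356180 + w(a)) + 1667438 = (-1356180 + √3/9) + 1667438 = 311258 + √3/9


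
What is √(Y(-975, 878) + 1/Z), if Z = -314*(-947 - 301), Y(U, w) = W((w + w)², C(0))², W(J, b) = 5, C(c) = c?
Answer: √59985812523/48984 ≈ 5.0000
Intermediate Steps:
Y(U, w) = 25 (Y(U, w) = 5² = 25)
Z = 391872 (Z = -314*(-1248) = 391872)
√(Y(-975, 878) + 1/Z) = √(25 + 1/391872) = √(9796801/391872) = √59985812523/48984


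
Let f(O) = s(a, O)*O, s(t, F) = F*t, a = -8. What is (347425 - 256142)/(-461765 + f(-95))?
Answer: -91283/533965 ≈ -0.17095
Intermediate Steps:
f(O) = -8*O**2 (f(O) = (O*(-8))*O = (-8*O)*O = -8*O**2)
(347425 - 256142)/(-461765 + f(-95)) = (347425 - 256142)/(-461765 - 8*(-95)**2) = 91283/(-461765 - 8*9025) = 91283/(-461765 - 72200) = 91283/(-533965) = 91283*(-1/533965) = -91283/533965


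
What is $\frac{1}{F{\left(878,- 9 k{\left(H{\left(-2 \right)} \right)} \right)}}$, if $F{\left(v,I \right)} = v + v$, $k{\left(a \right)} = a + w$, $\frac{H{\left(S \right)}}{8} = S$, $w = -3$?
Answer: $\frac{1}{1756} \approx 0.00056948$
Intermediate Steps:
$H{\left(S \right)} = 8 S$
$k{\left(a \right)} = -3 + a$ ($k{\left(a \right)} = a - 3 = -3 + a$)
$F{\left(v,I \right)} = 2 v$
$\frac{1}{F{\left(878,- 9 k{\left(H{\left(-2 \right)} \right)} \right)}} = \frac{1}{2 \cdot 878} = \frac{1}{1756}$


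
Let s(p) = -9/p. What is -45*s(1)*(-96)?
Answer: -38880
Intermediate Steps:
-45*s(1)*(-96) = -(-405)/1*(-96) = -(-405)*(-96) = -45*(-9)*(-96) = 405*(-96) = -38880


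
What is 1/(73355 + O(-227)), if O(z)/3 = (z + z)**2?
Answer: 1/691703 ≈ 1.4457e-6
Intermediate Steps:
O(z) = 12*z**2 (O(z) = 3*(z + z)**2 = 3*(2*z)**2 = 3*(4*z**2) = 12*z**2)
1/(73355 + O(-227)) = 1/(73355 + 12*(-227)**2) = 1/(73355 + 12*51529) = 1/(73355 + 618348) = 1/691703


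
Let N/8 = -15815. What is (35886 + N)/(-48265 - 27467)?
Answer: 45317/37866 ≈ 1.1968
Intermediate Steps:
N = -126520 (N = 8*(-15815) = -126520)
(35886 + N)/(-48265 - 27467) = (35886 - 126520)/(-48265 - 27467) = -90634/(-75732) = -90634*(-1/75732) = 45317/37866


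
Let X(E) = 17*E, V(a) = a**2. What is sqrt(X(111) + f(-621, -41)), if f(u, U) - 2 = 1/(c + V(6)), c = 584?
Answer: sqrt(181533055)/310 ≈ 43.463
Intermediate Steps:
f(u, U) = 1241/620 (f(u, U) = 2 + 1/(584 + 6**2) = 2 + 1/(584 + 36) = 2 + 1/620 = 1241/620)
sqrt(X(111) + f(-621, -41)) = sqrt(17*111 + 1241/620) = sqrt(1887 + 1241/620) = sqrt(1171181/620) = sqrt(181533055)/310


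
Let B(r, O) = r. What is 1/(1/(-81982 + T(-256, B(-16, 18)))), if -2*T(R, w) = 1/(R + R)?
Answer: -83949567/1024 ≈ -81982.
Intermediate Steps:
T(R, w) = -1/(4*R) (T(R, w) = -1/(2*(R + R)) = -1/(2*R)/2 = -1/(4*R))
1/(1/(-81982 + T(-256, B(-16, 18)))) = 1/(1/(-81982 - ¼/(-256))) = 1/(1/(-81982 - ¼*(-1/256))) = 1/(1/(-81982 + 1/1024)) = 1/(1/(-83949567/1024)) = 1/(-1024/83949567) = -83949567/1024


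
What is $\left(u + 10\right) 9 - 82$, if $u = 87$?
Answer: $791$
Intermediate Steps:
$\left(u + 10\right) 9 - 82 = \left(87 + 10\right) 9 - 82 = 97 \cdot 9 - 82 = 873 - 82 = 791$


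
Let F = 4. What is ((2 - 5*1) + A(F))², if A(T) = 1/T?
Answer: 121/16 ≈ 7.5625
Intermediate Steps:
((2 - 5*1) + A(F))² = ((2 - 5*1) + 1/4)² = ((2 - 5) + ¼)² = (-3 + ¼)² = (-11/4)² = 121/16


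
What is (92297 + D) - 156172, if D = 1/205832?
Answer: -13147518999/205832 ≈ -63875.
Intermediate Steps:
D = 1/205832 ≈ 4.8583e-6
(92297 + D) - 156172 = (92297 + 1/205832) - 156172 = 18997676105/205832 - 156172 = -13147518999/205832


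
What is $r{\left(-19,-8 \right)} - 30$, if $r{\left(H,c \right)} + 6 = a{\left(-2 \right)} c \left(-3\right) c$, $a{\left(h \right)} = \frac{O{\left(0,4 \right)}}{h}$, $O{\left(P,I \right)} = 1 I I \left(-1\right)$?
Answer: $-1572$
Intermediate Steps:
$O{\left(P,I \right)} = - I^{2}$ ($O{\left(P,I \right)} = 1 I^{2} \left(-1\right) = 1 \left(- I^{2}\right) = - I^{2}$)
$a{\left(h \right)} = - \frac{16}{h}$ ($a{\left(h \right)} = \frac{\left(-1\right) 4^{2}}{h} = \frac{\left(-1\right) 16}{h} = - \frac{16}{h}$)
$r{\left(H,c \right)} = -6 - 24 c^{2}$ ($r{\left(H,c \right)} = -6 + - \frac{16}{-2} c \left(-3\right) c = -6 + \left(-16\right) \left(- \frac{1}{2}\right) - 3 c c = -6 + 8 \left(- 3 c^{2}\right) = -6 - 24 c^{2}$)
$r{\left(-19,-8 \right)} - 30 = \left(-6 - 24 \left(-8\right)^{2}\right) - 30 = \left(-6 - 1536\right) - 30 = -1542 - 30 = -1572$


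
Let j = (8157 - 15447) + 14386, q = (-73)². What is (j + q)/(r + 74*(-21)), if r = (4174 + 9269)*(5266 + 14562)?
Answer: 497/10661850 ≈ 4.6615e-5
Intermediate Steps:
q = 5329
j = 7096 (j = -7290 + 14386 = 7096)
r = 266547804 (r = 13443*19828 = 266547804)
(j + q)/(r + 74*(-21)) = (7096 + 5329)/(266547804 + 74*(-21)) = 12425/(266547804 - 1554) = 12425/266546250 = 12425*(1/266546250) = 497/10661850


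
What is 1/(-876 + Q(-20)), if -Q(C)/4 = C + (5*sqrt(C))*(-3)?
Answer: -199/176404 - 15*I*sqrt(5)/88202 ≈ -0.0011281 - 0.00038027*I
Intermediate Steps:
Q(C) = -4*C + 60*sqrt(C) (Q(C) = -4*(C + (5*sqrt(C))*(-3)) = -4*(C - 15*sqrt(C)) = -4*C + 60*sqrt(C))
1/(-876 + Q(-20)) = 1/(-876 + (-4*(-20) + 60*sqrt(-20))) = 1/(-876 + (80 + 60*(2*I*sqrt(5)))) = 1/(-876 + (80 + 120*I*sqrt(5))) = 1/(-796 + 120*I*sqrt(5))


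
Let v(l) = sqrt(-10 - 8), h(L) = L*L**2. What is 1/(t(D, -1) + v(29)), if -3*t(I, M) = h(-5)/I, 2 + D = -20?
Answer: -8250/94033 - 13068*I*sqrt(2)/94033 ≈ -0.087735 - 0.19654*I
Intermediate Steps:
h(L) = L**3
D = -22 (D = -2 - 20 = -22)
v(l) = 3*I*sqrt(2) (v(l) = sqrt(-18) = 3*I*sqrt(2))
t(I, M) = 125/(3*I) (t(I, M) = -(-5)**3/(3*I) = -(-125)/(3*I) = 125/(3*I))
1/(t(D, -1) + v(29)) = 1/((125/3)/(-22) + 3*I*sqrt(2)) = 1/((125/3)*(-1/22) + 3*I*sqrt(2)) = 1/(-125/66 + 3*I*sqrt(2))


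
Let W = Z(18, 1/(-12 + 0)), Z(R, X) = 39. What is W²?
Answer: 1521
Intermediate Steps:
W = 39
W² = 39² = 1521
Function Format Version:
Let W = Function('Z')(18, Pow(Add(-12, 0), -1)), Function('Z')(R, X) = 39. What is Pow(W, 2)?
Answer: 1521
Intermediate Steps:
W = 39
Pow(W, 2) = Pow(39, 2) = 1521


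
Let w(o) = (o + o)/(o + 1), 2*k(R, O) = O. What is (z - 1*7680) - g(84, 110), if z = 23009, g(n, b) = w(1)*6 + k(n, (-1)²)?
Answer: 30645/2 ≈ 15323.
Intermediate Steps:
k(R, O) = O/2
w(o) = 2*o/(1 + o) (w(o) = (2*o)/(1 + o) = 2*o/(1 + o))
g(n, b) = 13/2 (g(n, b) = (2*1/(1 + 1))*6 + (½)*(-1)² = (2*1/2)*6 + (½)*1 = (2*1*(½))*6 + ½ = 1*6 + ½ = 6 + ½ = 13/2)
(z - 1*7680) - g(84, 110) = (23009 - 1*7680) - 1*13/2 = (23009 - 7680) - 13/2 = 15329 - 13/2 = 30645/2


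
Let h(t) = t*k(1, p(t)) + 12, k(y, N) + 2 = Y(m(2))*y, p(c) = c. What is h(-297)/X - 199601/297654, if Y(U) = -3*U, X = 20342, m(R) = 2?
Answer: -239248985/432491262 ≈ -0.55319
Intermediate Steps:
k(y, N) = -2 - 6*y (k(y, N) = -2 + (-3*2)*y = -2 - 6*y)
h(t) = 12 - 8*t (h(t) = t*(-2 - 6*1) + 12 = t*(-2 - 6) + 12 = t*(-8) + 12 = -8*t + 12 = 12 - 8*t)
h(-297)/X - 199601/297654 = (12 - 8*(-297))/20342 - 199601/297654 = (12 + 2376)*(1/20342) - 199601*1/297654 = 2388*(1/20342) - 199601/297654 = 1194/10171 - 199601/297654 = -239248985/432491262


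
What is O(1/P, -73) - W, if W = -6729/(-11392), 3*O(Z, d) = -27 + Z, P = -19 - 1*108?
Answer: -41638309/4340352 ≈ -9.5933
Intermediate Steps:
P = -127 (P = -19 - 108 = -127)
O(Z, d) = -9 + Z/3 (O(Z, d) = (-27 + Z)/3 = -9 + Z/3)
W = 6729/11392 (W = -6729*(-1/11392) = 6729/11392 ≈ 0.59068)
O(1/P, -73) - W = (-9 + (1/3)/(-127)) - 1*6729/11392 = (-9 + (1/3)*(-1/127)) - 6729/11392 = (-9 - 1/381) - 6729/11392 = -3430/381 - 6729/11392 = -41638309/4340352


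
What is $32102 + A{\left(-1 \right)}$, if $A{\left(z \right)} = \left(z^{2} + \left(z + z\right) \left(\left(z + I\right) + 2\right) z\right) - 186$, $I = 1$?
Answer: $31921$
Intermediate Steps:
$A{\left(z \right)} = -186 + z^{2} + 2 z^{2} \left(3 + z\right)$ ($A{\left(z \right)} = \left(z^{2} + \left(z + z\right) \left(\left(z + 1\right) + 2\right) z\right) - 186 = \left(z^{2} + 2 z \left(\left(1 + z\right) + 2\right) z\right) - 186 = \left(z^{2} + 2 z \left(3 + z\right) z\right) - 186 = \left(z^{2} + 2 z^{2} \left(3 + z\right)\right) - 186 = -186 + z^{2} + 2 z^{2} \left(3 + z\right)$)
$32102 + A{\left(-1 \right)} = 32102 + \left(-186 + 2 \left(-1\right)^{3} + 7 \left(-1\right)^{2}\right) = 32102 + \left(-186 + 2 \left(-1\right) + 7 \cdot 1\right) = 32102 - 181 = 31921$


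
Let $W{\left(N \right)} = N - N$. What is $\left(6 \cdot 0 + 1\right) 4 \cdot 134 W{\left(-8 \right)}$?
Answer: $0$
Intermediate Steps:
$W{\left(N \right)} = 0$
$\left(6 \cdot 0 + 1\right) 4 \cdot 134 W{\left(-8 \right)} = \left(6 \cdot 0 + 1\right) 4 \cdot 134 \cdot 0 = \left(0 + 1\right) 4 \cdot 134 \cdot 0 = 1 \cdot 4 \cdot 134 \cdot 0 = 4 \cdot 134 \cdot 0 = 536 \cdot 0 = 0$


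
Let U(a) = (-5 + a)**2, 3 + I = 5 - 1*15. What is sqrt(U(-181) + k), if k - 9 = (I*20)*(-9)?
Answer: 3*sqrt(4105) ≈ 192.21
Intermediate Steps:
I = -13 (I = -3 + (5 - 1*15) = -3 + (5 - 15) = -3 - 10 = -13)
k = 2349 (k = 9 - 13*20*(-9) = 9 - 260*(-9) = 9 + 2340 = 2349)
sqrt(U(-181) + k) = sqrt((-5 - 181)**2 + 2349) = sqrt((-186)**2 + 2349) = sqrt(34596 + 2349) = sqrt(36945) = 3*sqrt(4105)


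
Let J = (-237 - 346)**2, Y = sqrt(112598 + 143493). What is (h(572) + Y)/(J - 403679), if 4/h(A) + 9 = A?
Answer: -2/17956885 - sqrt(256091)/63790 ≈ -0.0079332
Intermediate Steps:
h(A) = 4/(-9 + A)
Y = sqrt(256091) ≈ 506.05
J = 339889 (J = (-583)**2 = 339889)
(h(572) + Y)/(J - 403679) = (4/(-9 + 572) + sqrt(256091))/(339889 - 403679) = (4/563 + sqrt(256091))/(-63790) = (4*(1/563) + sqrt(256091))*(-1/63790) = (4/563 + sqrt(256091))*(-1/63790) = -2/17956885 - sqrt(256091)/63790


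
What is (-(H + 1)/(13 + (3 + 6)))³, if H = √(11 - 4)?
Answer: -(1 + √7)³/10648 ≈ -0.0045509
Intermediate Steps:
H = √7 ≈ 2.6458
(-(H + 1)/(13 + (3 + 6)))³ = (-(√7 + 1)/(13 + (3 + 6)))³ = (-(1 + √7)/(13 + 9))³ = (-(1 + √7)/22)³ = (-(1/22 + √7/22))³ = (-1/22 - √7/22)³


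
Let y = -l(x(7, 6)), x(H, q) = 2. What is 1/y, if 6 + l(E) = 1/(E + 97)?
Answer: 99/593 ≈ 0.16695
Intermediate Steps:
l(E) = -6 + 1/(97 + E) (l(E) = -6 + 1/(E + 97) = -6 + 1/(97 + E))
y = 593/99 (y = -(-581 - 6*2)/(97 + 2) = -(-581 - 12)/99 = -(-593)/99 = -1*(-593/99) = 593/99 ≈ 5.9899)
1/y = 1/(593/99) = 99/593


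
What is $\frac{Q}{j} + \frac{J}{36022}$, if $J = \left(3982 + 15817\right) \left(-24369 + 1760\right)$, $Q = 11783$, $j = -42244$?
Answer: $- \frac{9455171176715}{760856684} \approx -12427.0$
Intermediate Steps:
$J = -447635591$ ($J = 19799 \left(-22609\right) = -447635591$)
$\frac{Q}{j} + \frac{J}{36022} = \frac{11783}{-42244} - \frac{447635591}{36022} = 11783 \left(- \frac{1}{42244}\right) - \frac{447635591}{36022} = - \frac{11783}{42244} - \frac{447635591}{36022} = - \frac{9455171176715}{760856684}$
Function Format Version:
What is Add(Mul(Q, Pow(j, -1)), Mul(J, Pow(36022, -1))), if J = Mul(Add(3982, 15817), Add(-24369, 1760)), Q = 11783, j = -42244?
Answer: Rational(-9455171176715, 760856684) ≈ -12427.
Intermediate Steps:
J = -447635591 (J = Mul(19799, -22609) = -447635591)
Add(Mul(Q, Pow(j, -1)), Mul(J, Pow(36022, -1))) = Add(Mul(11783, Pow(-42244, -1)), Mul(-447635591, Pow(36022, -1))) = Add(Mul(11783, Rational(-1, 42244)), Mul(-447635591, Rational(1, 36022))) = Add(Rational(-11783, 42244), Rational(-447635591, 36022)) = Rational(-9455171176715, 760856684)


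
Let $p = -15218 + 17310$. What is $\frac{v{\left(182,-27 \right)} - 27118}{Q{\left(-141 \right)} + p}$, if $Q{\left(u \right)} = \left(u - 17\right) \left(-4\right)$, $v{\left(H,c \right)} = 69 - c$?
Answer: $- \frac{13511}{1362} \approx -9.92$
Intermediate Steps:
$p = 2092$
$Q{\left(u \right)} = 68 - 4 u$ ($Q{\left(u \right)} = \left(u - 17\right) \left(-4\right) = \left(-17 + u\right) \left(-4\right) = 68 - 4 u$)
$\frac{v{\left(182,-27 \right)} - 27118}{Q{\left(-141 \right)} + p} = \frac{\left(69 - -27\right) - 27118}{\left(68 - -564\right) + 2092} = \frac{\left(69 + 27\right) - 27118}{\left(68 + 564\right) + 2092} = \frac{96 - 27118}{632 + 2092} = - \frac{27022}{2724} = \left(-27022\right) \frac{1}{2724} = - \frac{13511}{1362}$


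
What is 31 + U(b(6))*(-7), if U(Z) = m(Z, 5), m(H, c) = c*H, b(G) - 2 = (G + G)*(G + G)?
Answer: -5079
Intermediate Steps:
b(G) = 2 + 4*G**2 (b(G) = 2 + (G + G)*(G + G) = 2 + (2*G)*(2*G) = 2 + 4*G**2)
m(H, c) = H*c
U(Z) = 5*Z (U(Z) = Z*5 = 5*Z)
31 + U(b(6))*(-7) = 31 + (5*(2 + 4*6**2))*(-7) = 31 + (5*(2 + 4*36))*(-7) = 31 + (5*(2 + 144))*(-7) = 31 + (5*146)*(-7) = 31 + 730*(-7) = 31 - 5110 = -5079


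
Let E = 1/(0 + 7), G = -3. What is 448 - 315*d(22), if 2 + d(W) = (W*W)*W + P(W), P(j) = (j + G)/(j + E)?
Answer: -103952681/31 ≈ -3.3533e+6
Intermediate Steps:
E = 1/7 ≈ 0.14286
P(j) = (-3 + j)/(1/7 + j) (P(j) = (j - 3)/(j + 1/7) = (-3 + j)/(1/7 + j))
d(W) = -2 + W**3 + 7*(-3 + W)/(1 + 7*W) (d(W) = -2 + ((W*W)*W + 7*(-3 + W)/(1 + 7*W)) = -2 + (W**2*W + 7*(-3 + W)/(1 + 7*W)) = -2 + (W**3 + 7*(-3 + W)/(1 + 7*W)) = -2 + W**3 + 7*(-3 + W)/(1 + 7*W))
448 - 315*d(22) = 448 - 315*(-23 + 22**3 - 7*22 + 7*22**4)/(1 + 7*22) = 448 - 315*(-23 + 10648 - 154 + 7*234256)/(1 + 154) = 448 - 315*(-23 + 10648 - 154 + 1639792)/155 = 448 - 63*1650263/31 = 448 - 315*1650263/155 = 448 - 103966569/31 = -103952681/31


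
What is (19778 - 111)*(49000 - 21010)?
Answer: 550479330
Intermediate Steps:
(19778 - 111)*(49000 - 21010) = 19667*27990 = 550479330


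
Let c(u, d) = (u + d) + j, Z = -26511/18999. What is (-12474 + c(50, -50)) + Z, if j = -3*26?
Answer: -79500653/6333 ≈ -12553.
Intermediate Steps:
j = -78
Z = -8837/6333 (Z = -26511*1/18999 = -8837/6333 ≈ -1.3954)
c(u, d) = -78 + d + u (c(u, d) = (u + d) - 78 = (d + u) - 78 = -78 + d + u)
(-12474 + c(50, -50)) + Z = (-12474 + (-78 - 50 + 50)) - 8837/6333 = (-12474 - 78) - 8837/6333 = -12552 - 8837/6333 = -79500653/6333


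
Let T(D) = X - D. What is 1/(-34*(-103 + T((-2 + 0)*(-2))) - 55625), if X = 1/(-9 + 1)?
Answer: -4/207931 ≈ -1.9237e-5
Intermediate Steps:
X = -1/8 (X = 1/(-8) = -1/8 ≈ -0.12500)
T(D) = -1/8 - D
1/(-34*(-103 + T((-2 + 0)*(-2))) - 55625) = 1/(-34*(-103 + (-1/8 - (-2 + 0)*(-2))) - 55625) = 1/(-34*(-103 + (-1/8 - (-2)*(-2))) - 55625) = 1/(-34*(-103 + (-1/8 - 1*4)) - 55625) = 1/(-34*(-103 + (-1/8 - 4)) - 55625) = 1/(-34*(-103 - 33/8) - 55625) = 1/(-34*(-857/8) - 55625) = 1/(14569/4 - 55625) = 1/(-207931/4) = -4/207931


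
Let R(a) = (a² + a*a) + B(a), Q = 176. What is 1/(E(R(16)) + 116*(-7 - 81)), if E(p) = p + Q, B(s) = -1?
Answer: -1/9521 ≈ -0.00010503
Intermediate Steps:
R(a) = -1 + 2*a² (R(a) = (a² + a*a) - 1 = (a² + a²) - 1 = 2*a² - 1 = -1 + 2*a²)
E(p) = 176 + p (E(p) = p + 176 = 176 + p)
1/(E(R(16)) + 116*(-7 - 81)) = 1/((176 + (-1 + 2*16²)) + 116*(-7 - 81)) = 1/((176 + (-1 + 2*256)) + 116*(-88)) = 1/((176 + (-1 + 512)) - 10208) = 1/((176 + 511) - 10208) = 1/(687 - 10208) = 1/(-9521) = -1/9521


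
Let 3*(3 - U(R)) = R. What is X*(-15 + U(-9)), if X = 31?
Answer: -279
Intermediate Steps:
U(R) = 3 - R/3
X*(-15 + U(-9)) = 31*(-15 + (3 - 1/3*(-9))) = 31*(-15 + (3 + 3)) = 31*(-15 + 6) = 31*(-9) = -279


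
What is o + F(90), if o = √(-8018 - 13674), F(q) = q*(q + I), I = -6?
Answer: 7560 + 2*I*√5423 ≈ 7560.0 + 147.28*I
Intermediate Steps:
F(q) = q*(-6 + q) (F(q) = q*(q - 6) = q*(-6 + q))
o = 2*I*√5423 (o = √(-21692) = 2*I*√5423 ≈ 147.28*I)
o + F(90) = 2*I*√5423 + 90*(-6 + 90) = 2*I*√5423 + 90*84 = 2*I*√5423 + 7560 = 7560 + 2*I*√5423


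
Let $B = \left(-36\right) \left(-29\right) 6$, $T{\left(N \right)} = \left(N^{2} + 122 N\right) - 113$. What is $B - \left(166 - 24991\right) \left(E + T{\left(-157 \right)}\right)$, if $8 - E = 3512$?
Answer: $46627614$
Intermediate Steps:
$E = -3504$ ($E = 8 - 3512 = -3504$)
$T{\left(N \right)} = -113 + N^{2} + 122 N$
$B = 6264$ ($B = 1044 \cdot 6 = 6264$)
$B - \left(166 - 24991\right) \left(E + T{\left(-157 \right)}\right) = 6264 - \left(166 - 24991\right) \left(-3504 + \left(-113 + \left(-157\right)^{2} + 122 \left(-157\right)\right)\right) = 6264 - - 24825 \left(-3504 - -5382\right) = 6264 - - 24825 \left(-3504 + 5382\right) = 6264 - \left(-24825\right) 1878 = 6264 - -46621350 = 6264 + 46621350 = 46627614$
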